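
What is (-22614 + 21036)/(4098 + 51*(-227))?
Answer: 526/2493 ≈ 0.21099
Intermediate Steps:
(-22614 + 21036)/(4098 + 51*(-227)) = -1578/(4098 - 11577) = -1578/(-7479) = -1578*(-1/7479) = 526/2493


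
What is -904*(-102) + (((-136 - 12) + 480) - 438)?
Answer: 92102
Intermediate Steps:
-904*(-102) + (((-136 - 12) + 480) - 438) = 92208 + ((-148 + 480) - 438) = 92208 + (332 - 438) = 92208 - 106 = 92102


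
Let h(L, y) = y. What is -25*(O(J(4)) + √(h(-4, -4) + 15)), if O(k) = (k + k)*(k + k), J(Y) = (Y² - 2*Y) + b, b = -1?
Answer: -4900 - 25*√11 ≈ -4982.9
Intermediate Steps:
J(Y) = -1 + Y² - 2*Y (J(Y) = (Y² - 2*Y) - 1 = -1 + Y² - 2*Y)
O(k) = 4*k² (O(k) = (2*k)*(2*k) = 4*k²)
-25*(O(J(4)) + √(h(-4, -4) + 15)) = -25*(4*(-1 + 4² - 2*4)² + √(-4 + 15)) = -25*(4*(-1 + 16 - 8)² + √11) = -25*(4*7² + √11) = -25*(4*49 + √11) = -25*(196 + √11) = -4900 - 25*√11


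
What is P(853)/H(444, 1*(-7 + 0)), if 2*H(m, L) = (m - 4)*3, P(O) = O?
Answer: 853/660 ≈ 1.2924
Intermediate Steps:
H(m, L) = -6 + 3*m/2 (H(m, L) = ((m - 4)*3)/2 = ((-4 + m)*3)/2 = (-12 + 3*m)/2 = -6 + 3*m/2)
P(853)/H(444, 1*(-7 + 0)) = 853/(-6 + (3/2)*444) = 853/(-6 + 666) = 853/660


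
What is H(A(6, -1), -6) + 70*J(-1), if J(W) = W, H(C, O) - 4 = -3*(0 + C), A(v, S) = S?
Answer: -63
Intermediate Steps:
H(C, O) = 4 - 3*C (H(C, O) = 4 - 3*(0 + C) = 4 - 3*C)
H(A(6, -1), -6) + 70*J(-1) = (4 - 3*(-1)) + 70*(-1) = (4 + 3) - 70 = 7 - 70 = -63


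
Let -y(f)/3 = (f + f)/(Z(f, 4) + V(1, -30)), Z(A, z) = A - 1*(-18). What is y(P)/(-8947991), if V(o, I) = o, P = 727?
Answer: 2181/3337600643 ≈ 6.5346e-7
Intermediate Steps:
Z(A, z) = 18 + A (Z(A, z) = A + 18 = 18 + A)
y(f) = -6*f/(19 + f) (y(f) = -3*(f + f)/((18 + f) + 1) = -3*2*f/(19 + f) = -6*f/(19 + f))
y(P)/(-8947991) = -6*727/(19 + 727)/(-8947991) = -6*727/746*(-1/8947991) = -6*727*1/746*(-1/8947991) = -2181/373*(-1/8947991) = 2181/3337600643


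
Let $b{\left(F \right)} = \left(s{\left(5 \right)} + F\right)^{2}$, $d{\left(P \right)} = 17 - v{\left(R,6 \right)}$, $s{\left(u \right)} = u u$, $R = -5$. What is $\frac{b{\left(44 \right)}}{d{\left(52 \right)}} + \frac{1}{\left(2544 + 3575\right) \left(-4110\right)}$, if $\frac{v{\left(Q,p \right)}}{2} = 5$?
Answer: $\frac{119734817483}{176043630} \approx 680.14$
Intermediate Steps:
$v{\left(Q,p \right)} = 10$ ($v{\left(Q,p \right)} = 2 \cdot 5 = 10$)
$s{\left(u \right)} = u^{2}$
$d{\left(P \right)} = 7$ ($d{\left(P \right)} = 17 - 10 = 7$)
$b{\left(F \right)} = \left(25 + F\right)^{2}$ ($b{\left(F \right)} = \left(5^{2} + F\right)^{2} = \left(25 + F\right)^{2}$)
$\frac{b{\left(44 \right)}}{d{\left(52 \right)}} + \frac{1}{\left(2544 + 3575\right) \left(-4110\right)} = \frac{\left(25 + 44\right)^{2}}{7} + \frac{1}{\left(2544 + 3575\right) \left(-4110\right)} = 69^{2} \cdot \frac{1}{7} + \frac{1}{6119} \left(- \frac{1}{4110}\right) = 4761 \cdot \frac{1}{7} + \frac{1}{6119} \left(- \frac{1}{4110}\right) = \frac{4761}{7} - \frac{1}{25149090} = \frac{119734817483}{176043630}$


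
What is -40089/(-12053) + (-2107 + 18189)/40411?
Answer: 1813872925/487073783 ≈ 3.7240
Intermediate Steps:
-40089/(-12053) + (-2107 + 18189)/40411 = -40089*(-1/12053) + 16082*(1/40411) = 40089/12053 + 16082/40411 = 1813872925/487073783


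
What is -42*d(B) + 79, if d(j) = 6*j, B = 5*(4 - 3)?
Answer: -1181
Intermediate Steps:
B = 5 (B = 5*1 = 5)
-42*d(B) + 79 = -252*5 + 79 = -42*30 + 79 = -1260 + 79 = -1181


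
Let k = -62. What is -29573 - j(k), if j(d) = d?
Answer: -29511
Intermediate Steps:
-29573 - j(k) = -29573 - 1*(-62) = -29573 + 62 = -29511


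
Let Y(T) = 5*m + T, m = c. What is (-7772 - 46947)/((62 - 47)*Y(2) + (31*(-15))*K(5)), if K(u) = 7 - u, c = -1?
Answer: 54719/975 ≈ 56.122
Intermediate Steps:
m = -1
Y(T) = -5 + T (Y(T) = 5*(-1) + T = -5 + T)
(-7772 - 46947)/((62 - 47)*Y(2) + (31*(-15))*K(5)) = (-7772 - 46947)/((62 - 47)*(-5 + 2) + (31*(-15))*(7 - 1*5)) = -54719/(15*(-3) - 465*(7 - 5)) = -54719/(-45 - 465*2) = -54719/(-45 - 930) = -54719/(-975) = -54719*(-1/975) = 54719/975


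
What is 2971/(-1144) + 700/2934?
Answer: -3958057/1678248 ≈ -2.3584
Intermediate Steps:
2971/(-1144) + 700/2934 = 2971*(-1/1144) + 700*(1/2934) = -2971/1144 + 350/1467 = -3958057/1678248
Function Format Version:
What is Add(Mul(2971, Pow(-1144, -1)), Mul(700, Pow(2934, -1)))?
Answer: Rational(-3958057, 1678248) ≈ -2.3584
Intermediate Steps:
Add(Mul(2971, Pow(-1144, -1)), Mul(700, Pow(2934, -1))) = Add(Mul(2971, Rational(-1, 1144)), Mul(700, Rational(1, 2934))) = Add(Rational(-2971, 1144), Rational(350, 1467)) = Rational(-3958057, 1678248)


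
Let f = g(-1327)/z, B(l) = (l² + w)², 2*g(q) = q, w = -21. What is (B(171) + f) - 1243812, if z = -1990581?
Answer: 3394197740292583/3981162 ≈ 8.5256e+8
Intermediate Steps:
g(q) = q/2
B(l) = (-21 + l²)² (B(l) = (l² - 21)² = (-21 + l²)²)
f = 1327/3981162 (f = ((½)*(-1327))/(-1990581) = -1327/2*(-1/1990581) = 1327/3981162 ≈ 0.00033332)
(B(171) + f) - 1243812 = ((-21 + 171²)² + 1327/3981162) - 1243812 = ((-21 + 29241)² + 1327/3981162) - 1243812 = (29220² + 1327/3981162) - 1243812 = (853808400 + 1327/3981162) - 1243812 = 3399149557362127/3981162 - 1243812 = 3394197740292583/3981162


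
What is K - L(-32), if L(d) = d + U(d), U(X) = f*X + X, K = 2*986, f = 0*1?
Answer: 2036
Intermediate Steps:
f = 0
K = 1972
U(X) = X (U(X) = 0*X + X = 0 + X = X)
L(d) = 2*d (L(d) = d + d = 2*d)
K - L(-32) = 1972 - 2*(-32) = 1972 - 1*(-64) = 1972 + 64 = 2036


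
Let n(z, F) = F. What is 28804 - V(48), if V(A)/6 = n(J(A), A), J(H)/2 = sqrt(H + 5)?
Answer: 28516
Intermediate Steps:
J(H) = 2*sqrt(5 + H) (J(H) = 2*sqrt(H + 5) = 2*sqrt(5 + H))
V(A) = 6*A
28804 - V(48) = 28804 - 6*48 = 28804 - 1*288 = 28804 - 288 = 28516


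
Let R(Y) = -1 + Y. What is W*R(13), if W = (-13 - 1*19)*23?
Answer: -8832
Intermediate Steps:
W = -736 (W = (-13 - 19)*23 = -32*23 = -736)
W*R(13) = -736*(-1 + 13) = -736*12 = -8832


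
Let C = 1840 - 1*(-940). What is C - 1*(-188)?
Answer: 2968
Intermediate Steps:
C = 2780 (C = 1840 + 940 = 2780)
C - 1*(-188) = 2780 - 1*(-188) = 2780 + 188 = 2968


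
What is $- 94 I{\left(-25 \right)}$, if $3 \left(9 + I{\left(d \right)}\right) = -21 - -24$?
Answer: $752$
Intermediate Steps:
$I{\left(d \right)} = -8$ ($I{\left(d \right)} = -9 + \frac{-21 - -24}{3} = -9 + \frac{-21 + 24}{3} = -9 + \frac{1}{3} \cdot 3 = -9 + 1 = -8$)
$- 94 I{\left(-25 \right)} = \left(-94\right) \left(-8\right) = 752$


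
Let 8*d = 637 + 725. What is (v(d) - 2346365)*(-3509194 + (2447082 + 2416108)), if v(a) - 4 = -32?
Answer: -3177006736428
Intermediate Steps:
d = 681/4 (d = (637 + 725)/8 = (⅛)*1362 = 681/4 ≈ 170.25)
v(a) = -28 (v(a) = 4 - 32 = -28)
(v(d) - 2346365)*(-3509194 + (2447082 + 2416108)) = (-28 - 2346365)*(-3509194 + (2447082 + 2416108)) = -2346393*(-3509194 + 4863190) = -2346393*1353996 = -3177006736428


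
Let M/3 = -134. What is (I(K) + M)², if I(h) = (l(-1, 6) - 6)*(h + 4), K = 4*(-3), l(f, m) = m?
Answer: 161604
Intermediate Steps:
K = -12
M = -402 (M = 3*(-134) = -402)
I(h) = 0 (I(h) = (6 - 6)*(h + 4) = 0*(4 + h) = 0)
(I(K) + M)² = (0 - 402)² = (-402)² = 161604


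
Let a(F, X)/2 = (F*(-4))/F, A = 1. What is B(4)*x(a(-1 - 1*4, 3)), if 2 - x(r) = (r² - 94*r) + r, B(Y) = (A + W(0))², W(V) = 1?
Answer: -3224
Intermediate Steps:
a(F, X) = -8 (a(F, X) = 2*((F*(-4))/F) = 2*((-4*F)/F) = 2*(-4) = -8)
B(Y) = 4 (B(Y) = (1 + 1)² = 2² = 4)
x(r) = 2 - r² + 93*r (x(r) = 2 - ((r² - 94*r) + r) = 2 - (r² - 93*r) = 2 + (-r² + 93*r) = 2 - r² + 93*r)
B(4)*x(a(-1 - 1*4, 3)) = 4*(2 - 1*(-8)² + 93*(-8)) = 4*(2 - 1*64 - 744) = 4*(2 - 64 - 744) = 4*(-806) = -3224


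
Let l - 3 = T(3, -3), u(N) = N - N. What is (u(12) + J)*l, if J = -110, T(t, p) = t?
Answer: -660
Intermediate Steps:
u(N) = 0
l = 6 (l = 3 + 3 = 6)
(u(12) + J)*l = (0 - 110)*6 = -110*6 = -660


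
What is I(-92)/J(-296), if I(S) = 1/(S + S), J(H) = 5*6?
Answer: -1/5520 ≈ -0.00018116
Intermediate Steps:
J(H) = 30
I(S) = 1/(2*S)
I(-92)/J(-296) = ((1/2)/(-92))/30 = ((1/2)*(-1/92))*(1/30) = -1/184*1/30 = -1/5520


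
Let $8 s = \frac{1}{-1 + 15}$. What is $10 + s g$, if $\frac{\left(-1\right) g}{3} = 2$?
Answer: $\frac{557}{56} \approx 9.9464$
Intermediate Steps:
$g = -6$ ($g = \left(-3\right) 2 = -6$)
$s = \frac{1}{112}$ ($s = \frac{1}{8 \left(-1 + 15\right)} = \frac{1}{8 \cdot 14} = \frac{1}{8} \cdot \frac{1}{14} = \frac{1}{112} \approx 0.0089286$)
$10 + s g = 10 + \frac{1}{112} \left(-6\right) = 10 - \frac{3}{56} = \frac{557}{56}$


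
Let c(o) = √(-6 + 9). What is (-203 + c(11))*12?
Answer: -2436 + 12*√3 ≈ -2415.2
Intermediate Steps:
c(o) = √3
(-203 + c(11))*12 = (-203 + √3)*12 = -2436 + 12*√3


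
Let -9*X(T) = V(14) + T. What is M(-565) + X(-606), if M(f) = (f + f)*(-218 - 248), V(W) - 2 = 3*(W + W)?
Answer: 4739740/9 ≈ 5.2664e+5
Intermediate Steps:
V(W) = 2 + 6*W (V(W) = 2 + 3*(W + W) = 2 + 3*(2*W) = 2 + 6*W)
M(f) = -932*f (M(f) = (2*f)*(-466) = -932*f)
X(T) = -86/9 - T/9 (X(T) = -((2 + 6*14) + T)/9 = -((2 + 84) + T)/9 = -(86 + T)/9 = -86/9 - T/9)
M(-565) + X(-606) = -932*(-565) + (-86/9 - ⅑*(-606)) = 526580 + (-86/9 + 202/3) = 526580 + 520/9 = 4739740/9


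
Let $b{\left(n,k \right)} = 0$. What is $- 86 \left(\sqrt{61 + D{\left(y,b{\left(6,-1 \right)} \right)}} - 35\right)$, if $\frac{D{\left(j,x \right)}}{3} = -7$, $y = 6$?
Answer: $3010 - 172 \sqrt{10} \approx 2466.1$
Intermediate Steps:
$D{\left(j,x \right)} = -21$ ($D{\left(j,x \right)} = 3 \left(-7\right) = -21$)
$- 86 \left(\sqrt{61 + D{\left(y,b{\left(6,-1 \right)} \right)}} - 35\right) = - 86 \left(\sqrt{61 - 21} - 35\right) = - 86 \left(\sqrt{40} - 35\right) = - 86 \left(2 \sqrt{10} - 35\right) = - 86 \left(-35 + 2 \sqrt{10}\right) = 3010 - 172 \sqrt{10}$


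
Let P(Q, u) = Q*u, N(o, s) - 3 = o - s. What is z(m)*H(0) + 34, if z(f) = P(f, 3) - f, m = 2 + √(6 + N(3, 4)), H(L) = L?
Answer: 34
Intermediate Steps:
N(o, s) = 3 + o - s (N(o, s) = 3 + (o - s) = 3 + o - s)
m = 2 + 2*√2 (m = 2 + √(6 + (3 + 3 - 1*4)) = 2 + √(6 + (3 + 3 - 4)) = 2 + √(6 + 2) = 2 + √8 = 2 + 2*√2 ≈ 4.8284)
z(f) = 2*f (z(f) = f*3 - f = 3*f - f = 2*f)
z(m)*H(0) + 34 = (2*(2 + 2*√2))*0 + 34 = (4 + 4*√2)*0 + 34 = 0 + 34 = 34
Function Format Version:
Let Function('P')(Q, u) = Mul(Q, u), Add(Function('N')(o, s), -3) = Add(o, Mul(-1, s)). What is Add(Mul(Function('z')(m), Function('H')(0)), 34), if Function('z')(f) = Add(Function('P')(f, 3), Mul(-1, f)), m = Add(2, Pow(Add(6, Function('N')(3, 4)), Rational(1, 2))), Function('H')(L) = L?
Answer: 34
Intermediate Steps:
Function('N')(o, s) = Add(3, o, Mul(-1, s)) (Function('N')(o, s) = Add(3, Add(o, Mul(-1, s))) = Add(3, o, Mul(-1, s)))
m = Add(2, Mul(2, Pow(2, Rational(1, 2)))) (m = Add(2, Pow(Add(6, Add(3, 3, Mul(-1, 4))), Rational(1, 2))) = Add(2, Pow(Add(6, Add(3, 3, -4)), Rational(1, 2))) = Add(2, Pow(Add(6, 2), Rational(1, 2))) = Add(2, Pow(8, Rational(1, 2))) = Add(2, Mul(2, Pow(2, Rational(1, 2)))) ≈ 4.8284)
Function('z')(f) = Mul(2, f) (Function('z')(f) = Add(Mul(f, 3), Mul(-1, f)) = Add(Mul(3, f), Mul(-1, f)) = Mul(2, f))
Add(Mul(Function('z')(m), Function('H')(0)), 34) = Add(Mul(Mul(2, Add(2, Mul(2, Pow(2, Rational(1, 2))))), 0), 34) = Add(Mul(Add(4, Mul(4, Pow(2, Rational(1, 2)))), 0), 34) = Add(0, 34) = 34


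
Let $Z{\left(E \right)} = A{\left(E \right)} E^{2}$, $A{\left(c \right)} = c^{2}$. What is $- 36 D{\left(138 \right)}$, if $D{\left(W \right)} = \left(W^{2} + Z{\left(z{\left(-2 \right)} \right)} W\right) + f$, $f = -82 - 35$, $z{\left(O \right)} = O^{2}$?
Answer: $-1953180$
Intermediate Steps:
$f = -117$
$Z{\left(E \right)} = E^{4}$ ($Z{\left(E \right)} = E^{2} E^{2} = E^{4}$)
$D{\left(W \right)} = -117 + W^{2} + 256 W$ ($D{\left(W \right)} = \left(W^{2} + \left(\left(-2\right)^{2}\right)^{4} W\right) - 117 = \left(W^{2} + 4^{4} W\right) - 117 = \left(W^{2} + 256 W\right) - 117 = -117 + W^{2} + 256 W$)
$- 36 D{\left(138 \right)} = - 36 \left(-117 + 138^{2} + 256 \cdot 138\right) = - 36 \left(-117 + 19044 + 35328\right) = \left(-36\right) 54255 = -1953180$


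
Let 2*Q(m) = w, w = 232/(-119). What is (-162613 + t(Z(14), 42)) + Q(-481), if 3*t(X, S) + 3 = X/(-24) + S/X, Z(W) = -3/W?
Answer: -44249043/272 ≈ -1.6268e+5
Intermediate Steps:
w = -232/119 (w = 232*(-1/119) = -232/119 ≈ -1.9496)
Q(m) = -116/119 (Q(m) = (1/2)*(-232/119) = -116/119)
t(X, S) = -1 - X/72 + S/(3*X) (t(X, S) = -1 + (X/(-24) + S/X)/3 = -1 + (X*(-1/24) + S/X)/3 = -1 + (-X/24 + S/X)/3 = -1 + (-X/72 + S/(3*X)) = -1 - X/72 + S/(3*X))
(-162613 + t(Z(14), 42)) + Q(-481) = (-162613 + (-1 - (-1)/(24*14) + (1/3)*42/(-3/14))) - 116/119 = (-162613 + (-1 - (-1)/(24*14) + (1/3)*42/(-3*1/14))) - 116/119 = (-162613 + (-1 - 1/72*(-3/14) + (1/3)*42/(-3/14))) - 116/119 = (-162613 + (-1 + 1/336 + (1/3)*42*(-14/3))) - 116/119 = (-162613 + (-1 + 1/336 - 196/3)) - 116/119 = (-162613 - 7429/112) - 116/119 = -18220085/112 - 116/119 = -44249043/272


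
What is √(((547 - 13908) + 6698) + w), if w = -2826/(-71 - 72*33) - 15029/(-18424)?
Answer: I*√69075027570397786/3220252 ≈ 81.615*I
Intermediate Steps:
w = 12691741/6440504 (w = -2826/(-71 - 2376) - 15029*(-1/18424) = -2826/(-2447) + 2147/2632 = -2826*(-1/2447) + 2147/2632 = 2826/2447 + 2147/2632 = 12691741/6440504 ≈ 1.9706)
√(((547 - 13908) + 6698) + w) = √(((547 - 13908) + 6698) + 12691741/6440504) = √((-13361 + 6698) + 12691741/6440504) = √(-6663 + 12691741/6440504) = √(-42900386411/6440504) = I*√69075027570397786/3220252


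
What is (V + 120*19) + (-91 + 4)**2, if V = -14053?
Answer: -4204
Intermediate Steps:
(V + 120*19) + (-91 + 4)**2 = (-14053 + 120*19) + (-91 + 4)**2 = (-14053 + 2280) + (-87)**2 = -11773 + 7569 = -4204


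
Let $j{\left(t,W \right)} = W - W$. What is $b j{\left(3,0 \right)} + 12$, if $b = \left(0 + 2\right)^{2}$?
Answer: $12$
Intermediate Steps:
$b = 4$ ($b = 2^{2} = 4$)
$j{\left(t,W \right)} = 0$
$b j{\left(3,0 \right)} + 12 = 4 \cdot 0 + 12 = 0 + 12 = 12$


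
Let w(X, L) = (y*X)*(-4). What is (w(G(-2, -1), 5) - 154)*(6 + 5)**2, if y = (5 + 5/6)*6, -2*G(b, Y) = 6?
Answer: 32186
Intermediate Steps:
G(b, Y) = -3 (G(b, Y) = -1/2*6 = -3)
y = 35 (y = (5 + 5*(1/6))*6 = (5 + 5/6)*6 = (35/6)*6 = 35)
w(X, L) = -140*X (w(X, L) = (35*X)*(-4) = -140*X)
(w(G(-2, -1), 5) - 154)*(6 + 5)**2 = (-140*(-3) - 154)*(6 + 5)**2 = (420 - 154)*11**2 = 266*121 = 32186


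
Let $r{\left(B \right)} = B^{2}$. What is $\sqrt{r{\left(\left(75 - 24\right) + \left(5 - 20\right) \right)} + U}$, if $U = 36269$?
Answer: $\sqrt{37565} \approx 193.82$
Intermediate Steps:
$\sqrt{r{\left(\left(75 - 24\right) + \left(5 - 20\right) \right)} + U} = \sqrt{\left(\left(75 - 24\right) + \left(5 - 20\right)\right)^{2} + 36269} = \sqrt{\left(51 + \left(5 - 20\right)\right)^{2} + 36269} = \sqrt{\left(51 - 15\right)^{2} + 36269} = \sqrt{36^{2} + 36269} = \sqrt{1296 + 36269} = \sqrt{37565}$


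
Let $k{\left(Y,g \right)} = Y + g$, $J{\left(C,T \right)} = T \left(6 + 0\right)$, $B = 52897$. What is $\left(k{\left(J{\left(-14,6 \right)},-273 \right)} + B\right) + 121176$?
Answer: $173836$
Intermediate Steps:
$J{\left(C,T \right)} = 6 T$ ($J{\left(C,T \right)} = T 6 = 6 T$)
$\left(k{\left(J{\left(-14,6 \right)},-273 \right)} + B\right) + 121176 = \left(\left(6 \cdot 6 - 273\right) + 52897\right) + 121176 = \left(\left(36 - 273\right) + 52897\right) + 121176 = \left(-237 + 52897\right) + 121176 = 52660 + 121176 = 173836$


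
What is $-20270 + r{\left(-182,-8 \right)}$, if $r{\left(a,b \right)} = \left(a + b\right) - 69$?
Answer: $-20529$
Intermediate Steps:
$r{\left(a,b \right)} = -69 + a + b$
$-20270 + r{\left(-182,-8 \right)} = -20270 - 259 = -20529$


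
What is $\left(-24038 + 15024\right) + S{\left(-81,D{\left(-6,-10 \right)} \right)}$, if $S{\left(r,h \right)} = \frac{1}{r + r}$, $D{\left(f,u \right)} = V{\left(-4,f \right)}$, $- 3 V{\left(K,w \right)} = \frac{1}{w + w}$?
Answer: $- \frac{1460269}{162} \approx -9014.0$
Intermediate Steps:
$V{\left(K,w \right)} = - \frac{1}{6 w}$ ($V{\left(K,w \right)} = - \frac{1}{3 \left(w + w\right)} = - \frac{1}{3 \cdot 2 w} = - \frac{\frac{1}{2} \frac{1}{w}}{3} = - \frac{1}{6 w}$)
$D{\left(f,u \right)} = - \frac{1}{6 f}$
$S{\left(r,h \right)} = \frac{1}{2 r}$
$\left(-24038 + 15024\right) + S{\left(-81,D{\left(-6,-10 \right)} \right)} = \left(-24038 + 15024\right) + \frac{1}{2 \left(-81\right)} = -9014 + \frac{1}{2} \left(- \frac{1}{81}\right) = -9014 - \frac{1}{162} = - \frac{1460269}{162}$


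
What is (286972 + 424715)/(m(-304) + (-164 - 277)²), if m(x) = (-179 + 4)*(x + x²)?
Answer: -237229/5308373 ≈ -0.044690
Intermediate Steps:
m(x) = -175*x - 175*x² (m(x) = -175*(x + x²) = -175*x - 175*x²)
(286972 + 424715)/(m(-304) + (-164 - 277)²) = (286972 + 424715)/(-175*(-304)*(1 - 304) + (-164 - 277)²) = 711687/(-175*(-304)*(-303) + (-441)²) = 711687/(-16119600 + 194481) = 711687/(-15925119) = 711687*(-1/15925119) = -237229/5308373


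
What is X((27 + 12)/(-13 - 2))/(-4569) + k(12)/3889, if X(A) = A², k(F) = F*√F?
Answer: -169/114225 + 24*√3/3889 ≈ 0.0092094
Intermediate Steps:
k(F) = F^(3/2)
X((27 + 12)/(-13 - 2))/(-4569) + k(12)/3889 = ((27 + 12)/(-13 - 2))²/(-4569) + 12^(3/2)/3889 = (39/(-15))²*(-1/4569) + (24*√3)*(1/3889) = (39*(-1/15))²*(-1/4569) + 24*√3/3889 = (-13/5)²*(-1/4569) + 24*√3/3889 = (169/25)*(-1/4569) + 24*√3/3889 = -169/114225 + 24*√3/3889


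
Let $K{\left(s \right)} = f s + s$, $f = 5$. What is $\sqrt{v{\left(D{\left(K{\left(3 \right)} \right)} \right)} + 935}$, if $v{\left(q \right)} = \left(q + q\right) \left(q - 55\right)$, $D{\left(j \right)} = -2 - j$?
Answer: $\sqrt{3935} \approx 62.73$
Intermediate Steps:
$K{\left(s \right)} = 6 s$ ($K{\left(s \right)} = 5 s + s = 6 s$)
$v{\left(q \right)} = 2 q \left(-55 + q\right)$
$\sqrt{v{\left(D{\left(K{\left(3 \right)} \right)} \right)} + 935} = \sqrt{2 \left(-2 - 6 \cdot 3\right) \left(-55 - \left(2 + 6 \cdot 3\right)\right) + 935} = \sqrt{2 \left(-2 - 18\right) \left(-55 - 20\right) + 935} = \sqrt{2 \left(-20\right) \left(-55 - 20\right) + 935} = \sqrt{2 \left(-20\right) \left(-75\right) + 935} = \sqrt{3000 + 935} = \sqrt{3935}$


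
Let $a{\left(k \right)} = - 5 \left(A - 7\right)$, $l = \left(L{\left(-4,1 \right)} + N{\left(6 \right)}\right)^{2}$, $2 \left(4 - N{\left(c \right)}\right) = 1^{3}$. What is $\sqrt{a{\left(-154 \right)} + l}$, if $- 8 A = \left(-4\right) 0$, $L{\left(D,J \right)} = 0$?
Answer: $\frac{3 \sqrt{21}}{2} \approx 6.8739$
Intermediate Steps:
$A = 0$ ($A = - \frac{\left(-4\right) 0}{8} = \left(- \frac{1}{8}\right) 0 = 0$)
$N{\left(c \right)} = \frac{7}{2}$ ($N{\left(c \right)} = 4 - \frac{1^{3}}{2} = 4 - \frac{1}{2} = \frac{7}{2}$)
$l = \frac{49}{4}$ ($l = \left(0 + \frac{7}{2}\right)^{2} = \left(\frac{7}{2}\right)^{2} = \frac{49}{4} \approx 12.25$)
$a{\left(k \right)} = 35$ ($a{\left(k \right)} = - 5 \left(0 - 7\right) = \left(-5\right) \left(-7\right) = 35$)
$\sqrt{a{\left(-154 \right)} + l} = \sqrt{35 + \frac{49}{4}} = \sqrt{\frac{189}{4}} = \frac{3 \sqrt{21}}{2}$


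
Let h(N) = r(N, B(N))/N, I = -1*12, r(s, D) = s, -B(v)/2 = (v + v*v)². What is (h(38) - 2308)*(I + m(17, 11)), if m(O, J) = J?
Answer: 2307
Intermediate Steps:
B(v) = -2*(v + v²)² (B(v) = -2*(v + v*v)² = -2*(v + v²)²)
I = -12
h(N) = 1 (h(N) = N/N = 1)
(h(38) - 2308)*(I + m(17, 11)) = (1 - 2308)*(-12 + 11) = -2307*(-1) = 2307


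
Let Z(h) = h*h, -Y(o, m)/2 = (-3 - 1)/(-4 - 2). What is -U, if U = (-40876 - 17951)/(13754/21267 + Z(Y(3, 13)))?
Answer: 1251073809/51562 ≈ 24264.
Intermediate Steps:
Y(o, m) = -4/3 (Y(o, m) = -2*(-3 - 1)/(-4 - 2) = -(-8)/(-6) = -(-8)*(-1)/6 = -2*⅔ = -4/3)
Z(h) = h²
U = -1251073809/51562 (U = (-40876 - 17951)/(13754/21267 + (-4/3)²) = -58827/(13754*(1/21267) + 16/9) = -58827/(13754/21267 + 16/9) = -58827/51562/21267 = -58827*21267/51562 = -1251073809/51562 ≈ -24264.)
-U = -1*(-1251073809/51562) = 1251073809/51562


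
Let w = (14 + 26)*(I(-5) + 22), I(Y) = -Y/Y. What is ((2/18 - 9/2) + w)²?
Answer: 226231681/324 ≈ 6.9825e+5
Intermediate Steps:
I(Y) = -1 (I(Y) = -1*1 = -1)
w = 840 (w = (14 + 26)*(-1 + 22) = 40*21 = 840)
((2/18 - 9/2) + w)² = ((2/18 - 9/2) + 840)² = ((2*(1/18) - 9*½) + 840)² = ((⅑ - 9/2) + 840)² = (-79/18 + 840)² = (15041/18)² = 226231681/324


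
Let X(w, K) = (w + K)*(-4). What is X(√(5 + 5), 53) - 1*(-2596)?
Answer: 2384 - 4*√10 ≈ 2371.4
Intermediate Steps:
X(w, K) = -4*K - 4*w (X(w, K) = (K + w)*(-4) = -4*K - 4*w)
X(√(5 + 5), 53) - 1*(-2596) = (-4*53 - 4*√(5 + 5)) - 1*(-2596) = (-212 - 4*√10) + 2596 = 2384 - 4*√10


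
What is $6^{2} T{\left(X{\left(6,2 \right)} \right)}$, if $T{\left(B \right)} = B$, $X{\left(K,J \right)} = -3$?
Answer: $-108$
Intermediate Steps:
$6^{2} T{\left(X{\left(6,2 \right)} \right)} = 6^{2} \left(-3\right) = 36 \left(-3\right) = -108$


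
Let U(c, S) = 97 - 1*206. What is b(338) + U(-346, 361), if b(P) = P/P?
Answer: -108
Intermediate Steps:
b(P) = 1
U(c, S) = -109 (U(c, S) = 97 - 206 = -109)
b(338) + U(-346, 361) = 1 - 109 = -108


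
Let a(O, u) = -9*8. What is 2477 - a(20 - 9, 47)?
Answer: 2549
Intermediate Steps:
a(O, u) = -72
2477 - a(20 - 9, 47) = 2477 - 1*(-72) = 2477 + 72 = 2549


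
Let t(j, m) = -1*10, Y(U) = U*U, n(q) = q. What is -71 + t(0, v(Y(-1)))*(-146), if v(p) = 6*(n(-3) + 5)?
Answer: 1389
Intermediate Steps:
Y(U) = U²
v(p) = 12 (v(p) = 6*(-3 + 5) = 6*2 = 12)
t(j, m) = -10
-71 + t(0, v(Y(-1)))*(-146) = -71 - 10*(-146) = -71 + 1460 = 1389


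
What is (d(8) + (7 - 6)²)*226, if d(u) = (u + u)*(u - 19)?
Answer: -39550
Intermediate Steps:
d(u) = 2*u*(-19 + u) (d(u) = (2*u)*(-19 + u) = 2*u*(-19 + u))
(d(8) + (7 - 6)²)*226 = (2*8*(-19 + 8) + (7 - 6)²)*226 = (2*8*(-11) + 1²)*226 = (-176 + 1)*226 = -175*226 = -39550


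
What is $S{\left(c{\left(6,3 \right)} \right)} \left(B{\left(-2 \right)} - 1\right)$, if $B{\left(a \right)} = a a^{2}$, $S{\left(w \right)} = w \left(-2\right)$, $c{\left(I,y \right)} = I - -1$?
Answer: $126$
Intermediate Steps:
$c{\left(I,y \right)} = 1 + I$ ($c{\left(I,y \right)} = I + 1 = 1 + I$)
$S{\left(w \right)} = - 2 w$
$B{\left(a \right)} = a^{3}$
$S{\left(c{\left(6,3 \right)} \right)} \left(B{\left(-2 \right)} - 1\right) = - 2 \left(1 + 6\right) \left(\left(-2\right)^{3} - 1\right) = \left(-2\right) 7 \left(-8 - 1\right) = \left(-14\right) \left(-9\right) = 126$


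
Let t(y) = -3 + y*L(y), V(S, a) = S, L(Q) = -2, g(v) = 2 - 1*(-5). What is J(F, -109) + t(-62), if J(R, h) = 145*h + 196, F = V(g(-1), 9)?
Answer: -15488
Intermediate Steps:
g(v) = 7 (g(v) = 2 + 5 = 7)
F = 7
J(R, h) = 196 + 145*h
t(y) = -3 - 2*y (t(y) = -3 + y*(-2) = -3 - 2*y)
J(F, -109) + t(-62) = (196 + 145*(-109)) + (-3 - 2*(-62)) = (196 - 15805) + (-3 + 124) = -15609 + 121 = -15488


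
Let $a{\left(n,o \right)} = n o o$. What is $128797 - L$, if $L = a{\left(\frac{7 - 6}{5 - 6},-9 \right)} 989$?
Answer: $208906$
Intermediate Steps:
$a{\left(n,o \right)} = n o^{2}$
$L = -80109$ ($L = \frac{7 - 6}{5 - 6} \left(-9\right)^{2} \cdot 989 = 1 \frac{1}{-1} \cdot 81 \cdot 989 = 1 \left(-1\right) 81 \cdot 989 = \left(-1\right) 81 \cdot 989 = \left(-81\right) 989 = -80109$)
$128797 - L = 128797 - -80109 = 128797 + 80109 = 208906$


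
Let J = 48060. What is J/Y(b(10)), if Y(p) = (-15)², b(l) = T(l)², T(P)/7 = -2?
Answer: 1068/5 ≈ 213.60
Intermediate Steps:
T(P) = -14 (T(P) = 7*(-2) = -14)
b(l) = 196 (b(l) = (-14)² = 196)
Y(p) = 225
J/Y(b(10)) = 48060/225 = 48060*(1/225) = 1068/5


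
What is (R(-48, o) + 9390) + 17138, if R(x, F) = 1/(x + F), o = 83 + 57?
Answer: 2440577/92 ≈ 26528.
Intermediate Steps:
o = 140
R(x, F) = 1/(F + x)
(R(-48, o) + 9390) + 17138 = (1/(140 - 48) + 9390) + 17138 = (1/92 + 9390) + 17138 = 863881/92 + 17138 = 2440577/92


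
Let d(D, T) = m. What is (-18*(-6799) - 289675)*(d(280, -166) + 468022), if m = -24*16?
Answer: -78232563934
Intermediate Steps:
m = -384
d(D, T) = -384
(-18*(-6799) - 289675)*(d(280, -166) + 468022) = (-18*(-6799) - 289675)*(-384 + 468022) = (122382 - 289675)*467638 = -167293*467638 = -78232563934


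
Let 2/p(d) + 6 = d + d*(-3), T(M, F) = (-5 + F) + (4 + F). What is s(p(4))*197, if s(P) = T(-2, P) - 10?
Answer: -15563/7 ≈ -2223.3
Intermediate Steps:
T(M, F) = -1 + 2*F
p(d) = 2/(-6 - 2*d) (p(d) = 2/(-6 + (d + d*(-3))) = 2/(-6 + (d - 3*d)) = 2/(-6 - 2*d))
s(P) = -11 + 2*P (s(P) = (-1 + 2*P) - 10 = -11 + 2*P)
s(p(4))*197 = (-11 + 2*(-1/(3 + 4)))*197 = (-11 + 2*(-1/7))*197 = (-11 + 2*(-1*⅐))*197 = (-11 + 2*(-⅐))*197 = (-11 - 2/7)*197 = -79/7*197 = -15563/7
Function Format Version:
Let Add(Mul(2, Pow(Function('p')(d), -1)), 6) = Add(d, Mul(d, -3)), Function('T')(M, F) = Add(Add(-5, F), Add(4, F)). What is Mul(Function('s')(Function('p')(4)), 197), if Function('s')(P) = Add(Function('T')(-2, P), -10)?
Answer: Rational(-15563, 7) ≈ -2223.3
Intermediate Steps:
Function('T')(M, F) = Add(-1, Mul(2, F))
Function('p')(d) = Mul(2, Pow(Add(-6, Mul(-2, d)), -1)) (Function('p')(d) = Mul(2, Pow(Add(-6, Add(d, Mul(d, -3))), -1)) = Mul(2, Pow(Add(-6, Add(d, Mul(-3, d))), -1)) = Mul(2, Pow(Add(-6, Mul(-2, d)), -1)))
Function('s')(P) = Add(-11, Mul(2, P)) (Function('s')(P) = Add(Add(-1, Mul(2, P)), -10) = Add(-11, Mul(2, P)))
Mul(Function('s')(Function('p')(4)), 197) = Mul(Add(-11, Mul(2, Mul(-1, Pow(Add(3, 4), -1)))), 197) = Mul(Add(-11, Mul(2, Mul(-1, Pow(7, -1)))), 197) = Mul(Add(-11, Mul(2, Mul(-1, Rational(1, 7)))), 197) = Mul(Add(-11, Mul(2, Rational(-1, 7))), 197) = Mul(Add(-11, Rational(-2, 7)), 197) = Mul(Rational(-79, 7), 197) = Rational(-15563, 7)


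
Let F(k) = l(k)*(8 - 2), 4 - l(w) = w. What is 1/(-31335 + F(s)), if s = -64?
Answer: -1/30927 ≈ -3.2334e-5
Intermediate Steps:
l(w) = 4 - w
F(k) = 24 - 6*k (F(k) = (4 - k)*(8 - 2) = (4 - k)*6 = 24 - 6*k)
1/(-31335 + F(s)) = 1/(-31335 + (24 - 6*(-64))) = 1/(-31335 + (24 + 384)) = 1/(-31335 + 408) = 1/(-30927) = -1/30927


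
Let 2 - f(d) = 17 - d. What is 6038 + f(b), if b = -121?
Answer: 5902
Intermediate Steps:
f(d) = -15 + d (f(d) = 2 - (17 - d) = 2 + (-17 + d) = -15 + d)
6038 + f(b) = 6038 + (-15 - 121) = 6038 - 136 = 5902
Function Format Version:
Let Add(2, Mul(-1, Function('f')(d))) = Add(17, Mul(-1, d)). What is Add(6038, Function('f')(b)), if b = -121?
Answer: 5902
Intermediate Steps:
Function('f')(d) = Add(-15, d) (Function('f')(d) = Add(2, Mul(-1, Add(17, Mul(-1, d)))) = Add(2, Add(-17, d)) = Add(-15, d))
Add(6038, Function('f')(b)) = Add(6038, Add(-15, -121)) = Add(6038, -136) = 5902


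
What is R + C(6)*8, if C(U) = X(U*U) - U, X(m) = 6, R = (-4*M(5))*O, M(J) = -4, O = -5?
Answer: -80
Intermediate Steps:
R = -80 (R = -4*(-4)*(-5) = 16*(-5) = -80)
C(U) = 6 - U
R + C(6)*8 = -80 + (6 - 1*6)*8 = -80 + (6 - 6)*8 = -80 + 0*8 = -80 + 0 = -80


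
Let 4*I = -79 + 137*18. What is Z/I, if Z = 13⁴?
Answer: 114244/2387 ≈ 47.861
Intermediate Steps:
Z = 28561
I = 2387/4 (I = (-79 + 137*18)/4 = (-79 + 2466)/4 = (¼)*2387 = 2387/4 ≈ 596.75)
Z/I = 28561/(2387/4) = 28561*(4/2387) = 114244/2387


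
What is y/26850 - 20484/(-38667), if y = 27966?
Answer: 90630929/57678275 ≈ 1.5713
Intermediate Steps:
y/26850 - 20484/(-38667) = 27966/26850 - 20484/(-38667) = 27966*(1/26850) - 20484*(-1/38667) = 4661/4475 + 6828/12889 = 90630929/57678275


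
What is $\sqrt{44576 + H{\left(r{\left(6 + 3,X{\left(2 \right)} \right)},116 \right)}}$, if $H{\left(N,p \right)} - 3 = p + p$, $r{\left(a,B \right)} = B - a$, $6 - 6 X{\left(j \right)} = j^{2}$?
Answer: $3 \sqrt{4979} \approx 211.69$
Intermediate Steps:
$X{\left(j \right)} = 1 - \frac{j^{2}}{6}$
$H{\left(N,p \right)} = 3 + 2 p$ ($H{\left(N,p \right)} = 3 + \left(p + p\right) = 3 + 2 p$)
$\sqrt{44576 + H{\left(r{\left(6 + 3,X{\left(2 \right)} \right)},116 \right)}} = \sqrt{44576 + \left(3 + 2 \cdot 116\right)} = \sqrt{44576 + \left(3 + 232\right)} = \sqrt{44576 + 235} = \sqrt{44811} = 3 \sqrt{4979}$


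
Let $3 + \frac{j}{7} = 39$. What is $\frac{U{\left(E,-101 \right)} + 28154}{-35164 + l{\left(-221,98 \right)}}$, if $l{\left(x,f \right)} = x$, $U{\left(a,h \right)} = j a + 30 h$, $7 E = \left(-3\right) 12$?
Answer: $- \frac{3404}{5055} \approx -0.67339$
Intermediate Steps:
$j = 252$ ($j = -21 + 7 \cdot 39 = -21 + 273 = 252$)
$E = - \frac{36}{7}$ ($E = \frac{\left(-3\right) 12}{7} = \frac{1}{7} \left(-36\right) = - \frac{36}{7} \approx -5.1429$)
$U{\left(a,h \right)} = 30 h + 252 a$ ($U{\left(a,h \right)} = 252 a + 30 h = 30 h + 252 a$)
$\frac{U{\left(E,-101 \right)} + 28154}{-35164 + l{\left(-221,98 \right)}} = \frac{\left(30 \left(-101\right) + 252 \left(- \frac{36}{7}\right)\right) + 28154}{-35164 - 221} = \frac{\left(-3030 - 1296\right) + 28154}{-35385} = \left(-4326 + 28154\right) \left(- \frac{1}{35385}\right) = 23828 \left(- \frac{1}{35385}\right) = - \frac{3404}{5055}$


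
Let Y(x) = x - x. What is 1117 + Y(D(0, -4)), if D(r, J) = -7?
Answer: 1117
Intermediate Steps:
Y(x) = 0
1117 + Y(D(0, -4)) = 1117 + 0 = 1117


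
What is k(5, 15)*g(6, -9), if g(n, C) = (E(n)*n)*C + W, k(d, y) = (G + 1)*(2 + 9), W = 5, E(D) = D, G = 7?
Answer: -28072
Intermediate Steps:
k(d, y) = 88 (k(d, y) = (7 + 1)*(2 + 9) = 8*11 = 88)
g(n, C) = 5 + C*n² (g(n, C) = (n*n)*C + 5 = n²*C + 5 = C*n² + 5 = 5 + C*n²)
k(5, 15)*g(6, -9) = 88*(5 - 9*6²) = 88*(5 - 9*36) = 88*(5 - 324) = 88*(-319) = -28072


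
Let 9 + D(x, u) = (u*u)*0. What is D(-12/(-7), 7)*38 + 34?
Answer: -308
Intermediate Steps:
D(x, u) = -9 (D(x, u) = -9 + (u*u)*0 = -9 + u²*0 = -9 + 0 = -9)
D(-12/(-7), 7)*38 + 34 = -9*38 + 34 = -342 + 34 = -308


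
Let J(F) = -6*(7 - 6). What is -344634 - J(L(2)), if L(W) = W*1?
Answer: -344628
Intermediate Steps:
L(W) = W
J(F) = -6 (J(F) = -6*1 = -6)
-344634 - J(L(2)) = -344634 - 1*(-6) = -344634 + 6 = -344628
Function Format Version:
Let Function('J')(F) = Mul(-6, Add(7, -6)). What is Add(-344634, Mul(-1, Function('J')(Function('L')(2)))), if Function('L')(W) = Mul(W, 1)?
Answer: -344628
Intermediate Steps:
Function('L')(W) = W
Function('J')(F) = -6 (Function('J')(F) = Mul(-6, 1) = -6)
Add(-344634, Mul(-1, Function('J')(Function('L')(2)))) = Add(-344634, Mul(-1, -6)) = Add(-344634, 6) = -344628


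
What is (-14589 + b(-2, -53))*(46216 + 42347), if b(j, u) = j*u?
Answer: -1282657929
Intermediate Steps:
(-14589 + b(-2, -53))*(46216 + 42347) = (-14589 - 2*(-53))*(46216 + 42347) = (-14589 + 106)*88563 = -14483*88563 = -1282657929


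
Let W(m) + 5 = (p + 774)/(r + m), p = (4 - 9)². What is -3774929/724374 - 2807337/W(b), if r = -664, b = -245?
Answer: 924243811500983/1935527328 ≈ 4.7752e+5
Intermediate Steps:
p = 25 (p = (-5)² = 25)
W(m) = -5 + 799/(-664 + m) (W(m) = -5 + (25 + 774)/(-664 + m) = -5 + 799/(-664 + m))
-3774929/724374 - 2807337/W(b) = -3774929/724374 - 2807337*(-664 - 245)/(4119 - 5*(-245)) = -3774929*1/724374 - 2807337*(-909/(4119 + 1225)) = -3774929/724374 - 2807337/((-1/909*5344)) = -3774929/724374 - 2807337/(-5344/909) = -3774929/724374 - 2807337*(-909/5344) = -3774929/724374 + 2551869333/5344 = 924243811500983/1935527328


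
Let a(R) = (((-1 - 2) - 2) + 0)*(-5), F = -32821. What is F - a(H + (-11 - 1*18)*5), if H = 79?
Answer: -32846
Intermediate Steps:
a(R) = 25 (a(R) = ((-3 - 2) + 0)*(-5) = (-5 + 0)*(-5) = -5*(-5) = 25)
F - a(H + (-11 - 1*18)*5) = -32821 - 1*25 = -32821 - 25 = -32846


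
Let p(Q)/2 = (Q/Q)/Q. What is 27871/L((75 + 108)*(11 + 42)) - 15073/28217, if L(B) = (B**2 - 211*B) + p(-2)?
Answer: -1386292989096/2596644340087 ≈ -0.53388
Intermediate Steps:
p(Q) = 2/Q (p(Q) = 2*((Q/Q)/Q) = 2*(1/Q) = 2/Q)
L(B) = -1 + B**2 - 211*B (L(B) = (B**2 - 211*B) + 2/(-2) = (B**2 - 211*B) + 2*(-1/2) = (B**2 - 211*B) - 1 = -1 + B**2 - 211*B)
27871/L((75 + 108)*(11 + 42)) - 15073/28217 = 27871/(-1 + ((75 + 108)*(11 + 42))**2 - 211*(75 + 108)*(11 + 42)) - 15073/28217 = 27871/(-1 + (183*53)**2 - 38613*53) - 15073*1/28217 = 27871/(-1 + 9699**2 - 211*9699) - 15073/28217 = 27871/(-1 + 94070601 - 2046489) - 15073/28217 = 27871/92024111 - 15073/28217 = -1386292989096/2596644340087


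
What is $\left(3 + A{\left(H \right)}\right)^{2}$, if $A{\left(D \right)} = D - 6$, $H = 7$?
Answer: $16$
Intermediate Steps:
$A{\left(D \right)} = -6 + D$
$\left(3 + A{\left(H \right)}\right)^{2} = \left(3 + \left(-6 + 7\right)\right)^{2} = \left(3 + 1\right)^{2} = 4^{2} = 16$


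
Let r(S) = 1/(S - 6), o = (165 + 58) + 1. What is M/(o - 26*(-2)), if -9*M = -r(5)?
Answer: -1/2484 ≈ -0.00040258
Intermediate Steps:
o = 224 (o = 223 + 1 = 224)
r(S) = 1/(-6 + S)
M = -1/9 (M = -(-1)/(9*(-6 + 5)) = -(-1)/(9*(-1)) = -(-1)*(-1)/9 = -1/9*1 = -1/9 ≈ -0.11111)
M/(o - 26*(-2)) = -1/(9*(224 - 26*(-2))) = -1/(9*(224 + 52)) = -1/9/276 = -1/9*1/276 = -1/2484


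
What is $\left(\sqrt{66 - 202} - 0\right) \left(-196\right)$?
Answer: $- 392 i \sqrt{34} \approx - 2285.7 i$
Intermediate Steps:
$\left(\sqrt{66 - 202} - 0\right) \left(-196\right) = \left(\sqrt{-136} + 0\right) \left(-196\right) = \left(2 i \sqrt{34} + 0\right) \left(-196\right) = 2 i \sqrt{34} \left(-196\right) = - 392 i \sqrt{34}$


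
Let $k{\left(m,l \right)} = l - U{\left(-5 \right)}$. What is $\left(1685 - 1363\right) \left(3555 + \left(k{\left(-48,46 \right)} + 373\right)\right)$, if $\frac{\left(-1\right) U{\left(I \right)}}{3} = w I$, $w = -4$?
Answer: $1298948$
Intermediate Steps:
$U{\left(I \right)} = 12 I$ ($U{\left(I \right)} = - 3 \left(- 4 I\right) = 12 I$)
$k{\left(m,l \right)} = 60 + l$ ($k{\left(m,l \right)} = l - 12 \left(-5\right) = l - -60 = l + 60 = 60 + l$)
$\left(1685 - 1363\right) \left(3555 + \left(k{\left(-48,46 \right)} + 373\right)\right) = \left(1685 - 1363\right) \left(3555 + \left(\left(60 + 46\right) + 373\right)\right) = 322 \left(3555 + \left(106 + 373\right)\right) = 322 \left(3555 + 479\right) = 322 \cdot 4034 = 1298948$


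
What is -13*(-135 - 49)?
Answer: 2392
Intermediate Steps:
-13*(-135 - 49) = -13*(-184) = 2392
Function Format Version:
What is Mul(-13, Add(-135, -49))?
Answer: 2392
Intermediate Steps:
Mul(-13, Add(-135, -49)) = Mul(-13, -184) = 2392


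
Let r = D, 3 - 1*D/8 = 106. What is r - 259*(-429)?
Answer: 110287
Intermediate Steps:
D = -824 (D = 24 - 8*106 = 24 - 848 = -824)
r = -824
r - 259*(-429) = -824 - 259*(-429) = -824 + 111111 = 110287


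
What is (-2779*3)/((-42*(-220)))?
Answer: -397/440 ≈ -0.90227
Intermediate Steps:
(-2779*3)/((-42*(-220))) = -8337/9240 = -8337*1/9240 = -397/440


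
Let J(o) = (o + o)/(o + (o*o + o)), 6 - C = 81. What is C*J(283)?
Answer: -10/19 ≈ -0.52632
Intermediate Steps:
C = -75 (C = 6 - 1*81 = 6 - 81 = -75)
J(o) = 2*o/(o² + 2*o) (J(o) = (2*o)/(o + (o² + o)) = (2*o)/(o + (o + o²)) = (2*o)/(o² + 2*o) = 2*o/(o² + 2*o))
C*J(283) = -150/(2 + 283) = -150/285 = -75*2/285 = -10/19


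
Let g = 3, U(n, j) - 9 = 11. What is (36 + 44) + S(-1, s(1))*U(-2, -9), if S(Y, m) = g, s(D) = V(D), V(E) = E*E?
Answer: 140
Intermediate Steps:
V(E) = E²
U(n, j) = 20 (U(n, j) = 9 + 11 = 20)
s(D) = D²
S(Y, m) = 3
(36 + 44) + S(-1, s(1))*U(-2, -9) = (36 + 44) + 3*20 = 80 + 60 = 140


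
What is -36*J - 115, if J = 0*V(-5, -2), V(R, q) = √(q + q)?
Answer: -115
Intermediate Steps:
V(R, q) = √2*√q (V(R, q) = √(2*q) = √2*√q)
J = 0 (J = 0*(√2*√(-2)) = 0*(√2*(I*√2)) = 0*(2*I) = 0)
-36*J - 115 = -36*0 - 115 = 0 - 115 = -115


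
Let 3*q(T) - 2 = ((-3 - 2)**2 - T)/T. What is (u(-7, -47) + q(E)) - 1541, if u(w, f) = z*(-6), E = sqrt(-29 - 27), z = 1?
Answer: -4640/3 - 25*I*sqrt(14)/84 ≈ -1546.7 - 1.1136*I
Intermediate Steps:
E = 2*I*sqrt(14) (E = sqrt(-56) = 2*I*sqrt(14) ≈ 7.4833*I)
u(w, f) = -6 (u(w, f) = 1*(-6) = -6)
q(T) = 2/3 + (25 - T)/(3*T) (q(T) = 2/3 + (((-3 - 2)**2 - T)/T)/3 = 2/3 + (((-5)**2 - T)/T)/3 = 2/3 + ((25 - T)/T)/3 = 2/3 + (25 - T)/(3*T))
(u(-7, -47) + q(E)) - 1541 = (-6 + (25 + 2*I*sqrt(14))/(3*((2*I*sqrt(14))))) - 1541 = (-6 + (-I*sqrt(14)/28)*(25 + 2*I*sqrt(14))/3) - 1541 = (-6 - I*sqrt(14)*(25 + 2*I*sqrt(14))/84) - 1541 = -1547 - I*sqrt(14)*(25 + 2*I*sqrt(14))/84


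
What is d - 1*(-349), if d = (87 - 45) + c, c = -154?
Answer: 237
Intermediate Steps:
d = -112 (d = (87 - 45) - 154 = 42 - 154 = -112)
d - 1*(-349) = -112 - 1*(-349) = -112 + 349 = 237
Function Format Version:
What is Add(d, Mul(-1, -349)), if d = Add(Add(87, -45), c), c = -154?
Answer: 237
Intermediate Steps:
d = -112 (d = Add(Add(87, -45), -154) = Add(42, -154) = -112)
Add(d, Mul(-1, -349)) = Add(-112, Mul(-1, -349)) = Add(-112, 349) = 237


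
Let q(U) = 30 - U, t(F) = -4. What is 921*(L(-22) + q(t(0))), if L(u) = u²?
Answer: 477078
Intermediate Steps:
921*(L(-22) + q(t(0))) = 921*((-22)² + (30 - 1*(-4))) = 921*(484 + (30 + 4)) = 921*(484 + 34) = 921*518 = 477078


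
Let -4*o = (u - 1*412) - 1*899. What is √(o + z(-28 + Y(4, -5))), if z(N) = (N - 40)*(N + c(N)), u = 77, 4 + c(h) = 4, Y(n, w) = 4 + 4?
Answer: √6034/2 ≈ 38.839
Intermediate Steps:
Y(n, w) = 8
c(h) = 0 (c(h) = -4 + 4 = 0)
z(N) = N*(-40 + N) (z(N) = (N - 40)*(N + 0) = (-40 + N)*N = N*(-40 + N))
o = 617/2 (o = -((77 - 1*412) - 1*899)/4 = -((77 - 412) - 899)/4 = -(-335 - 899)/4 = -¼*(-1234) = 617/2 ≈ 308.50)
√(o + z(-28 + Y(4, -5))) = √(617/2 + (-28 + 8)*(-40 + (-28 + 8))) = √(617/2 - 20*(-40 - 20)) = √(617/2 - 20*(-60)) = √(617/2 + 1200) = √(3017/2) = √6034/2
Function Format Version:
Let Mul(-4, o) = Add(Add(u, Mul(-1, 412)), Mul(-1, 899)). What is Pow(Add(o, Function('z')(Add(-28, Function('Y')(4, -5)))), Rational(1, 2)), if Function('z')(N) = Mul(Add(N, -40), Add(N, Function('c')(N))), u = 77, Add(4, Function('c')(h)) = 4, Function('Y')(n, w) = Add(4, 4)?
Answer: Mul(Rational(1, 2), Pow(6034, Rational(1, 2))) ≈ 38.839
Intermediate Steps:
Function('Y')(n, w) = 8
Function('c')(h) = 0 (Function('c')(h) = Add(-4, 4) = 0)
Function('z')(N) = Mul(N, Add(-40, N)) (Function('z')(N) = Mul(Add(N, -40), Add(N, 0)) = Mul(Add(-40, N), N) = Mul(N, Add(-40, N)))
o = Rational(617, 2) (o = Mul(Rational(-1, 4), Add(Add(77, Mul(-1, 412)), Mul(-1, 899))) = Mul(Rational(-1, 4), Add(Add(77, -412), -899)) = Mul(Rational(-1, 4), Add(-335, -899)) = Mul(Rational(-1, 4), -1234) = Rational(617, 2) ≈ 308.50)
Pow(Add(o, Function('z')(Add(-28, Function('Y')(4, -5)))), Rational(1, 2)) = Pow(Add(Rational(617, 2), Mul(Add(-28, 8), Add(-40, Add(-28, 8)))), Rational(1, 2)) = Pow(Add(Rational(617, 2), Mul(-20, Add(-40, -20))), Rational(1, 2)) = Pow(Add(Rational(617, 2), Mul(-20, -60)), Rational(1, 2)) = Pow(Add(Rational(617, 2), 1200), Rational(1, 2)) = Pow(Rational(3017, 2), Rational(1, 2)) = Mul(Rational(1, 2), Pow(6034, Rational(1, 2)))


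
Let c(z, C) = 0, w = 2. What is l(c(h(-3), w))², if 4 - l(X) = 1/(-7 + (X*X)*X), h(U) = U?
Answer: 841/49 ≈ 17.163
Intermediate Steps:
l(X) = 4 - 1/(-7 + X³) (l(X) = 4 - 1/(-7 + (X*X)*X) = 4 - 1/(-7 + X²*X) = 4 - 1/(-7 + X³))
l(c(h(-3), w))² = ((-29 + 4*0³)/(-7 + 0³))² = ((-29 + 4*0)/(-7 + 0))² = ((-29 + 0)/(-7))² = (-⅐*(-29))² = (29/7)² = 841/49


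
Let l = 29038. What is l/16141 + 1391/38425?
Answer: 1138237281/620217925 ≈ 1.8352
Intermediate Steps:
l/16141 + 1391/38425 = 29038/16141 + 1391/38425 = 1138237281/620217925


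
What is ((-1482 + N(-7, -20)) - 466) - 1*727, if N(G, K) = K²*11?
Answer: 1725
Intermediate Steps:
N(G, K) = 11*K²
((-1482 + N(-7, -20)) - 466) - 1*727 = ((-1482 + 11*(-20)²) - 466) - 1*727 = ((-1482 + 11*400) - 466) - 727 = ((-1482 + 4400) - 466) - 727 = (2918 - 466) - 727 = 2452 - 727 = 1725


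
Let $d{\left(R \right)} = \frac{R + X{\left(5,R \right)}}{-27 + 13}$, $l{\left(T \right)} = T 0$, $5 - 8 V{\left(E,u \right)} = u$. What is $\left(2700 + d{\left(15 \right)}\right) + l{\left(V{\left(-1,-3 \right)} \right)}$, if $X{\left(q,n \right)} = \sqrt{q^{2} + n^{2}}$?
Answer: $\frac{37785}{14} - \frac{5 \sqrt{10}}{14} \approx 2697.8$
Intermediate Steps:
$X{\left(q,n \right)} = \sqrt{n^{2} + q^{2}}$
$V{\left(E,u \right)} = \frac{5}{8} - \frac{u}{8}$
$l{\left(T \right)} = 0$
$d{\left(R \right)} = - \frac{R}{14} - \frac{\sqrt{25 + R^{2}}}{14}$ ($d{\left(R \right)} = \frac{R + \sqrt{R^{2} + 5^{2}}}{-27 + 13} = \frac{R + \sqrt{R^{2} + 25}}{-14} = \left(R + \sqrt{25 + R^{2}}\right) \left(- \frac{1}{14}\right) = - \frac{R}{14} - \frac{\sqrt{25 + R^{2}}}{14}$)
$\left(2700 + d{\left(15 \right)}\right) + l{\left(V{\left(-1,-3 \right)} \right)} = \left(2700 - \left(\frac{15}{14} + \frac{\sqrt{25 + 15^{2}}}{14}\right)\right) + 0 = \left(2700 - \left(\frac{15}{14} + \frac{\sqrt{25 + 225}}{14}\right)\right) + 0 = \left(2700 - \left(\frac{15}{14} + \frac{\sqrt{250}}{14}\right)\right) + 0 = \left(2700 - \left(\frac{15}{14} + \frac{5 \sqrt{10}}{14}\right)\right) + 0 = \left(\frac{37785}{14} - \frac{5 \sqrt{10}}{14}\right) + 0 = \frac{37785}{14} - \frac{5 \sqrt{10}}{14}$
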